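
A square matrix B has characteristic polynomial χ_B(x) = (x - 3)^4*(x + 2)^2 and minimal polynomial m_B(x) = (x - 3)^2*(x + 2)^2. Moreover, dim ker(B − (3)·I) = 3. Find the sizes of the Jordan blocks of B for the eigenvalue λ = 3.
Block sizes for λ = 3: [2, 1, 1]

Step 1 — from the characteristic polynomial, algebraic multiplicity of λ = 3 is 4. From dim ker(B − (3)·I) = 3, there are exactly 3 Jordan blocks for λ = 3.
Step 2 — from the minimal polynomial, the factor (x − 3)^2 tells us the largest block for λ = 3 has size 2.
Step 3 — with total size 4, 3 blocks, and largest block 2, the block sizes (in nonincreasing order) are [2, 1, 1].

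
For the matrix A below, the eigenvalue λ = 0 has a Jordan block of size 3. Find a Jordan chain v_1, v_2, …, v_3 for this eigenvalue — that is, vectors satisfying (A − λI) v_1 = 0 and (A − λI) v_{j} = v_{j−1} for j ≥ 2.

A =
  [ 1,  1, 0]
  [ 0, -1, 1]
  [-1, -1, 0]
A Jordan chain for λ = 0 of length 3:
v_1 = (1, -1, -1)ᵀ
v_2 = (1, 0, -1)ᵀ
v_3 = (1, 0, 0)ᵀ

Let N = A − (0)·I. We want v_3 with N^3 v_3 = 0 but N^2 v_3 ≠ 0; then v_{j-1} := N · v_j for j = 3, …, 2.

Pick v_3 = (1, 0, 0)ᵀ.
Then v_2 = N · v_3 = (1, 0, -1)ᵀ.
Then v_1 = N · v_2 = (1, -1, -1)ᵀ.

Sanity check: (A − (0)·I) v_1 = (0, 0, 0)ᵀ = 0. ✓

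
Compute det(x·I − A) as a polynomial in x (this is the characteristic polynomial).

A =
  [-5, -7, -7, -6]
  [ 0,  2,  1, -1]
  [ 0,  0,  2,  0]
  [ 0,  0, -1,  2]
x^4 - x^3 - 18*x^2 + 52*x - 40

Expanding det(x·I − A) (e.g. by cofactor expansion or by noting that A is similar to its Jordan form J, which has the same characteristic polynomial as A) gives
  χ_A(x) = x^4 - x^3 - 18*x^2 + 52*x - 40
which factors as (x - 2)^3*(x + 5). The eigenvalues (with algebraic multiplicities) are λ = -5 with multiplicity 1, λ = 2 with multiplicity 3.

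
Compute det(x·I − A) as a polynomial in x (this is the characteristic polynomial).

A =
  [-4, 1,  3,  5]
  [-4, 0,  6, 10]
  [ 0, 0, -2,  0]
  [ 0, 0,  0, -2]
x^4 + 8*x^3 + 24*x^2 + 32*x + 16

Expanding det(x·I − A) (e.g. by cofactor expansion or by noting that A is similar to its Jordan form J, which has the same characteristic polynomial as A) gives
  χ_A(x) = x^4 + 8*x^3 + 24*x^2 + 32*x + 16
which factors as (x + 2)^4. The eigenvalues (with algebraic multiplicities) are λ = -2 with multiplicity 4.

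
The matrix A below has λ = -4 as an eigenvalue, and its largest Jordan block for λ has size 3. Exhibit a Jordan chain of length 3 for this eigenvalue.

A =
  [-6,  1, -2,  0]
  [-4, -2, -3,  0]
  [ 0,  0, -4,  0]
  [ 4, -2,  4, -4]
A Jordan chain for λ = -4 of length 3:
v_1 = (1, 2, 0, -2)ᵀ
v_2 = (-2, -3, 0, 4)ᵀ
v_3 = (0, 0, 1, 0)ᵀ

Let N = A − (-4)·I. We want v_3 with N^3 v_3 = 0 but N^2 v_3 ≠ 0; then v_{j-1} := N · v_j for j = 3, …, 2.

Pick v_3 = (0, 0, 1, 0)ᵀ.
Then v_2 = N · v_3 = (-2, -3, 0, 4)ᵀ.
Then v_1 = N · v_2 = (1, 2, 0, -2)ᵀ.

Sanity check: (A − (-4)·I) v_1 = (0, 0, 0, 0)ᵀ = 0. ✓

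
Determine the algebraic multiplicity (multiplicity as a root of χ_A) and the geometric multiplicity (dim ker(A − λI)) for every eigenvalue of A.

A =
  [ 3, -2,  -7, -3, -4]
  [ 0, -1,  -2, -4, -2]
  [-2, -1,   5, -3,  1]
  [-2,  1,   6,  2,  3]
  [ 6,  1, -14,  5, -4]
λ = 1: alg = 5, geom = 3

Step 1 — factor the characteristic polynomial to read off the algebraic multiplicities:
  χ_A(x) = (x - 1)^5

Step 2 — compute geometric multiplicities via the rank-nullity identity g(λ) = n − rank(A − λI):
  rank(A − (1)·I) = 2, so dim ker(A − (1)·I) = n − 2 = 3

Summary:
  λ = 1: algebraic multiplicity = 5, geometric multiplicity = 3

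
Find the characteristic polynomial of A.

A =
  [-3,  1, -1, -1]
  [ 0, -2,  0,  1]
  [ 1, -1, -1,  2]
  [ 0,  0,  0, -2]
x^4 + 8*x^3 + 24*x^2 + 32*x + 16

Expanding det(x·I − A) (e.g. by cofactor expansion or by noting that A is similar to its Jordan form J, which has the same characteristic polynomial as A) gives
  χ_A(x) = x^4 + 8*x^3 + 24*x^2 + 32*x + 16
which factors as (x + 2)^4. The eigenvalues (with algebraic multiplicities) are λ = -2 with multiplicity 4.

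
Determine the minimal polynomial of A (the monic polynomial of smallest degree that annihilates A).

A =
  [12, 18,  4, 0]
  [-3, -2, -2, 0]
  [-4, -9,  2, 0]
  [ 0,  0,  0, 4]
x^3 - 12*x^2 + 48*x - 64

The characteristic polynomial is χ_A(x) = (x - 4)^4, so the eigenvalues are known. The minimal polynomial is
  m_A(x) = Π_λ (x − λ)^{k_λ}
where k_λ is the size of the *largest* Jordan block for λ (equivalently, the smallest k with (A − λI)^k v = 0 for every generalised eigenvector v of λ).

  λ = 4: largest Jordan block has size 3, contributing (x − 4)^3

So m_A(x) = (x - 4)^3 = x^3 - 12*x^2 + 48*x - 64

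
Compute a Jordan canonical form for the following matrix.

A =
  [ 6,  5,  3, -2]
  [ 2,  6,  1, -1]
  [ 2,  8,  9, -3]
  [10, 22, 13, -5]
J_2(4) ⊕ J_2(4)

The characteristic polynomial is
  det(x·I − A) = x^4 - 16*x^3 + 96*x^2 - 256*x + 256 = (x - 4)^4

Eigenvalues and multiplicities (the geometric multiplicity of λ is n − rank(A − λI), which equals the number of Jordan blocks for λ):
  λ = 4: algebraic multiplicity = 4, geometric multiplicity = 2

Determining the block sizes for each eigenvalue:
  λ = 4: with am = 4 and gm = 2, the partition is not yet determined (e.g. several partitions of 4 into 2 parts exist). Let N = A − (4)·I. Computing rank(N^1) = 2, rank(N^2) = 0; the number of blocks of size ≥ j is rank(N^{j−1}) − rank(N^j), giving [2, 2]. So we have 2 block(s) of size 2 → block sizes [2, 2]

Assembling the blocks gives a Jordan form
J =
  [4, 1, 0, 0]
  [0, 4, 0, 0]
  [0, 0, 4, 1]
  [0, 0, 0, 4]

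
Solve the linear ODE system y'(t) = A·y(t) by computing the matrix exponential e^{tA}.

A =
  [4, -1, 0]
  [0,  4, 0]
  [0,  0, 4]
e^{tA} =
  [exp(4*t), -t*exp(4*t), 0]
  [0, exp(4*t), 0]
  [0, 0, exp(4*t)]

Strategy: write A = P · J · P⁻¹ where J is a Jordan canonical form, so e^{tA} = P · e^{tJ} · P⁻¹, and e^{tJ} can be computed block-by-block.

A has Jordan form
J =
  [4, 1, 0]
  [0, 4, 0]
  [0, 0, 4]
(up to reordering of blocks).

Per-block formulas:
  For a 1×1 block at λ = 4: exp(t · [4]) = [e^(4t)].
  For a 2×2 Jordan block J_2(4): exp(t · J_2(4)) = e^(4t)·(I + t·N), where N is the 2×2 nilpotent shift.

After assembling e^{tJ} and conjugating by P, we get:

e^{tA} =
  [exp(4*t), -t*exp(4*t), 0]
  [0, exp(4*t), 0]
  [0, 0, exp(4*t)]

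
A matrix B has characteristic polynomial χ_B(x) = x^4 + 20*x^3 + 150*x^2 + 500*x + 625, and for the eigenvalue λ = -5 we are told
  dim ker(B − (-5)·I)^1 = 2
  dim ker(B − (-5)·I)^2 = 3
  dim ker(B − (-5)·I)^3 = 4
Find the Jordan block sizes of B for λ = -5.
Block sizes for λ = -5: [3, 1]

From the dimensions of kernels of powers, the number of Jordan blocks of size at least j is d_j − d_{j−1} where d_j = dim ker(N^j) (with d_0 = 0). Computing the differences gives [2, 1, 1].
The number of blocks of size exactly k is (#blocks of size ≥ k) − (#blocks of size ≥ k + 1), so the partition is: 1 block(s) of size 1, 1 block(s) of size 3.
In nonincreasing order the block sizes are [3, 1].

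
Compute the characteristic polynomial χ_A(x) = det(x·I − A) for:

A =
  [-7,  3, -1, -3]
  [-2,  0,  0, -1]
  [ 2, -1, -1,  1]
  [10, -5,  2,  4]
x^4 + 4*x^3 + 6*x^2 + 4*x + 1

Expanding det(x·I − A) (e.g. by cofactor expansion or by noting that A is similar to its Jordan form J, which has the same characteristic polynomial as A) gives
  χ_A(x) = x^4 + 4*x^3 + 6*x^2 + 4*x + 1
which factors as (x + 1)^4. The eigenvalues (with algebraic multiplicities) are λ = -1 with multiplicity 4.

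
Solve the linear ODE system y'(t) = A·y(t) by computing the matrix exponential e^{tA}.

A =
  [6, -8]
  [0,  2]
e^{tA} =
  [exp(6*t), -2*exp(6*t) + 2*exp(2*t)]
  [0, exp(2*t)]

Strategy: write A = P · J · P⁻¹ where J is a Jordan canonical form, so e^{tA} = P · e^{tJ} · P⁻¹, and e^{tJ} can be computed block-by-block.

A has Jordan form
J =
  [2, 0]
  [0, 6]
(up to reordering of blocks).

Per-block formulas:
  For a 1×1 block at λ = 6: exp(t · [6]) = [e^(6t)].
  For a 1×1 block at λ = 2: exp(t · [2]) = [e^(2t)].

After assembling e^{tJ} and conjugating by P, we get:

e^{tA} =
  [exp(6*t), -2*exp(6*t) + 2*exp(2*t)]
  [0, exp(2*t)]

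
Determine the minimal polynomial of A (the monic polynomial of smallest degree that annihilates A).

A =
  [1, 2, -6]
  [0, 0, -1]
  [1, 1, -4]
x^3 + 3*x^2 + 3*x + 1

The characteristic polynomial is χ_A(x) = (x + 1)^3, so the eigenvalues are known. The minimal polynomial is
  m_A(x) = Π_λ (x − λ)^{k_λ}
where k_λ is the size of the *largest* Jordan block for λ (equivalently, the smallest k with (A − λI)^k v = 0 for every generalised eigenvector v of λ).

  λ = -1: largest Jordan block has size 3, contributing (x + 1)^3

So m_A(x) = (x + 1)^3 = x^3 + 3*x^2 + 3*x + 1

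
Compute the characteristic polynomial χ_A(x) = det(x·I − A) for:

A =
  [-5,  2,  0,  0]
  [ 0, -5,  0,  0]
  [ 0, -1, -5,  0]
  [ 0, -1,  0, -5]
x^4 + 20*x^3 + 150*x^2 + 500*x + 625

Expanding det(x·I − A) (e.g. by cofactor expansion or by noting that A is similar to its Jordan form J, which has the same characteristic polynomial as A) gives
  χ_A(x) = x^4 + 20*x^3 + 150*x^2 + 500*x + 625
which factors as (x + 5)^4. The eigenvalues (with algebraic multiplicities) are λ = -5 with multiplicity 4.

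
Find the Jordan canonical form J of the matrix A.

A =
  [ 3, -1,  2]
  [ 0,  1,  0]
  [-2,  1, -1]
J_2(1) ⊕ J_1(1)

The characteristic polynomial is
  det(x·I − A) = x^3 - 3*x^2 + 3*x - 1 = (x - 1)^3

Eigenvalues and multiplicities (the geometric multiplicity of λ is n − rank(A − λI), which equals the number of Jordan blocks for λ):
  λ = 1: algebraic multiplicity = 3, geometric multiplicity = 2

Determining the block sizes for each eigenvalue:
  λ = 1: 2 blocks summing to 3 forces exactly one block of size 2 and the rest size 1 → block sizes [2, 1]

Assembling the blocks gives a Jordan form
J =
  [1, 1, 0]
  [0, 1, 0]
  [0, 0, 1]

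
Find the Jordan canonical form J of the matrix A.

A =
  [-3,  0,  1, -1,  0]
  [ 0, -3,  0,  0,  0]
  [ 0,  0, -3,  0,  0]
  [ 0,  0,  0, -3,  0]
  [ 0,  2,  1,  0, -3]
J_2(-3) ⊕ J_2(-3) ⊕ J_1(-3)

The characteristic polynomial is
  det(x·I − A) = x^5 + 15*x^4 + 90*x^3 + 270*x^2 + 405*x + 243 = (x + 3)^5

Eigenvalues and multiplicities (the geometric multiplicity of λ is n − rank(A − λI), which equals the number of Jordan blocks for λ):
  λ = -3: algebraic multiplicity = 5, geometric multiplicity = 3

Determining the block sizes for each eigenvalue:
  λ = -3: with am = 5 and gm = 3, the partition is not yet determined (e.g. several partitions of 5 into 3 parts exist). Let N = A − (-3)·I. Computing rank(N^1) = 2, rank(N^2) = 0; the number of blocks of size ≥ j is rank(N^{j−1}) − rank(N^j), giving [3, 2]. So we have 2 block(s) of size 2, 1 block(s) of size 1 → block sizes [2, 2, 1]

Assembling the blocks gives a Jordan form
J =
  [-3,  1,  0,  0,  0]
  [ 0, -3,  0,  0,  0]
  [ 0,  0, -3,  1,  0]
  [ 0,  0,  0, -3,  0]
  [ 0,  0,  0,  0, -3]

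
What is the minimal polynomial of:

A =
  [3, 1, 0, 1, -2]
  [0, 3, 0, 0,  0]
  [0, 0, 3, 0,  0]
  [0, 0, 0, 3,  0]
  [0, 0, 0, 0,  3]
x^2 - 6*x + 9

The characteristic polynomial is χ_A(x) = (x - 3)^5, so the eigenvalues are known. The minimal polynomial is
  m_A(x) = Π_λ (x − λ)^{k_λ}
where k_λ is the size of the *largest* Jordan block for λ (equivalently, the smallest k with (A − λI)^k v = 0 for every generalised eigenvector v of λ).

  λ = 3: largest Jordan block has size 2, contributing (x − 3)^2

So m_A(x) = (x - 3)^2 = x^2 - 6*x + 9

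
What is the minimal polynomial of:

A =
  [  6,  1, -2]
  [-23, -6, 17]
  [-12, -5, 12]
x^3 - 12*x^2 + 48*x - 64

The characteristic polynomial is χ_A(x) = (x - 4)^3, so the eigenvalues are known. The minimal polynomial is
  m_A(x) = Π_λ (x − λ)^{k_λ}
where k_λ is the size of the *largest* Jordan block for λ (equivalently, the smallest k with (A − λI)^k v = 0 for every generalised eigenvector v of λ).

  λ = 4: largest Jordan block has size 3, contributing (x − 4)^3

So m_A(x) = (x - 4)^3 = x^3 - 12*x^2 + 48*x - 64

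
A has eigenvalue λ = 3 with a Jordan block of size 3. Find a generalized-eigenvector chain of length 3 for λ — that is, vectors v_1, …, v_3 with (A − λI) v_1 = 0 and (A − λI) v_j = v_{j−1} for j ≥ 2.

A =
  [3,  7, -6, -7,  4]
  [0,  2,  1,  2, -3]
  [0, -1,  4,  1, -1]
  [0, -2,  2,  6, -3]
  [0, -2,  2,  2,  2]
A Jordan chain for λ = 3 of length 3:
v_1 = (-1, 0, 0, 0, 0)ᵀ
v_2 = (1, -1, -1, 0, 0)ᵀ
v_3 = (0, 3, 0, 4, 2)ᵀ

Let N = A − (3)·I. We want v_3 with N^3 v_3 = 0 but N^2 v_3 ≠ 0; then v_{j-1} := N · v_j for j = 3, …, 2.

Pick v_3 = (0, 3, 0, 4, 2)ᵀ.
Then v_2 = N · v_3 = (1, -1, -1, 0, 0)ᵀ.
Then v_1 = N · v_2 = (-1, 0, 0, 0, 0)ᵀ.

Sanity check: (A − (3)·I) v_1 = (0, 0, 0, 0, 0)ᵀ = 0. ✓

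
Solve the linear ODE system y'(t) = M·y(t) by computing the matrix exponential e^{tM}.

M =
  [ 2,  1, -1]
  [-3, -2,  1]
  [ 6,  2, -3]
e^{tM} =
  [3*t*exp(-t) + exp(-t), t*exp(-t), -t*exp(-t)]
  [-3*t*exp(-t), -t*exp(-t) + exp(-t), t*exp(-t)]
  [6*t*exp(-t), 2*t*exp(-t), -2*t*exp(-t) + exp(-t)]

Strategy: write M = P · J · P⁻¹ where J is a Jordan canonical form, so e^{tM} = P · e^{tJ} · P⁻¹, and e^{tJ} can be computed block-by-block.

M has Jordan form
J =
  [-1,  1,  0]
  [ 0, -1,  0]
  [ 0,  0, -1]
(up to reordering of blocks).

Per-block formulas:
  For a 1×1 block at λ = -1: exp(t · [-1]) = [e^(-1t)].
  For a 2×2 Jordan block J_2(-1): exp(t · J_2(-1)) = e^(-1t)·(I + t·N), where N is the 2×2 nilpotent shift.

After assembling e^{tJ} and conjugating by P, we get:

e^{tM} =
  [3*t*exp(-t) + exp(-t), t*exp(-t), -t*exp(-t)]
  [-3*t*exp(-t), -t*exp(-t) + exp(-t), t*exp(-t)]
  [6*t*exp(-t), 2*t*exp(-t), -2*t*exp(-t) + exp(-t)]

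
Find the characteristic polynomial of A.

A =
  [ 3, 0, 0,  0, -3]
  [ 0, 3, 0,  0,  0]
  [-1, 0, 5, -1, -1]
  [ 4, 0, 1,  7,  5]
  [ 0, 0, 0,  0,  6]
x^5 - 24*x^4 + 225*x^3 - 1026*x^2 + 2268*x - 1944

Expanding det(x·I − A) (e.g. by cofactor expansion or by noting that A is similar to its Jordan form J, which has the same characteristic polynomial as A) gives
  χ_A(x) = x^5 - 24*x^4 + 225*x^3 - 1026*x^2 + 2268*x - 1944
which factors as (x - 6)^3*(x - 3)^2. The eigenvalues (with algebraic multiplicities) are λ = 3 with multiplicity 2, λ = 6 with multiplicity 3.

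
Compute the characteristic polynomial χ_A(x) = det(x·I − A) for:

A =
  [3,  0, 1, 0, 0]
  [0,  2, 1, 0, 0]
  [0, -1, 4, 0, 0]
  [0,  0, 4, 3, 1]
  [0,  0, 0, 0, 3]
x^5 - 15*x^4 + 90*x^3 - 270*x^2 + 405*x - 243

Expanding det(x·I − A) (e.g. by cofactor expansion or by noting that A is similar to its Jordan form J, which has the same characteristic polynomial as A) gives
  χ_A(x) = x^5 - 15*x^4 + 90*x^3 - 270*x^2 + 405*x - 243
which factors as (x - 3)^5. The eigenvalues (with algebraic multiplicities) are λ = 3 with multiplicity 5.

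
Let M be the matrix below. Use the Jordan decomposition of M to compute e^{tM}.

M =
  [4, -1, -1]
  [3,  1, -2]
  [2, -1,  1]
e^{tM} =
  [-t^2*exp(2*t)/2 + 2*t*exp(2*t) + exp(2*t), -t*exp(2*t), t^2*exp(2*t)/2 - t*exp(2*t)]
  [-t^2*exp(2*t)/2 + 3*t*exp(2*t), -t*exp(2*t) + exp(2*t), t^2*exp(2*t)/2 - 2*t*exp(2*t)]
  [-t^2*exp(2*t)/2 + 2*t*exp(2*t), -t*exp(2*t), t^2*exp(2*t)/2 - t*exp(2*t) + exp(2*t)]

Strategy: write M = P · J · P⁻¹ where J is a Jordan canonical form, so e^{tM} = P · e^{tJ} · P⁻¹, and e^{tJ} can be computed block-by-block.

M has Jordan form
J =
  [2, 1, 0]
  [0, 2, 1]
  [0, 0, 2]
(up to reordering of blocks).

Per-block formulas:
  For a 3×3 Jordan block J_3(2): exp(t · J_3(2)) = e^(2t)·(I + t·N + (t^2/2)·N^2), where N is the 3×3 nilpotent shift.

After assembling e^{tJ} and conjugating by P, we get:

e^{tM} =
  [-t^2*exp(2*t)/2 + 2*t*exp(2*t) + exp(2*t), -t*exp(2*t), t^2*exp(2*t)/2 - t*exp(2*t)]
  [-t^2*exp(2*t)/2 + 3*t*exp(2*t), -t*exp(2*t) + exp(2*t), t^2*exp(2*t)/2 - 2*t*exp(2*t)]
  [-t^2*exp(2*t)/2 + 2*t*exp(2*t), -t*exp(2*t), t^2*exp(2*t)/2 - t*exp(2*t) + exp(2*t)]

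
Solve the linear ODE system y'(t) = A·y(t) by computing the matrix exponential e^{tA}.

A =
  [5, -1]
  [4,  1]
e^{tA} =
  [2*t*exp(3*t) + exp(3*t), -t*exp(3*t)]
  [4*t*exp(3*t), -2*t*exp(3*t) + exp(3*t)]

Strategy: write A = P · J · P⁻¹ where J is a Jordan canonical form, so e^{tA} = P · e^{tJ} · P⁻¹, and e^{tJ} can be computed block-by-block.

A has Jordan form
J =
  [3, 1]
  [0, 3]
(up to reordering of blocks).

Per-block formulas:
  For a 2×2 Jordan block J_2(3): exp(t · J_2(3)) = e^(3t)·(I + t·N), where N is the 2×2 nilpotent shift.

After assembling e^{tJ} and conjugating by P, we get:

e^{tA} =
  [2*t*exp(3*t) + exp(3*t), -t*exp(3*t)]
  [4*t*exp(3*t), -2*t*exp(3*t) + exp(3*t)]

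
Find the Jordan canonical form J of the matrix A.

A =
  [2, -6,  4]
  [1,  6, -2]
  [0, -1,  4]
J_3(4)

The characteristic polynomial is
  det(x·I − A) = x^3 - 12*x^2 + 48*x - 64 = (x - 4)^3

Eigenvalues and multiplicities (the geometric multiplicity of λ is n − rank(A − λI), which equals the number of Jordan blocks for λ):
  λ = 4: algebraic multiplicity = 3, geometric multiplicity = 1

Determining the block sizes for each eigenvalue:
  λ = 4: one block (gm = 1), so the single block has size am = 3 → block sizes [3]

Assembling the blocks gives a Jordan form
J =
  [4, 1, 0]
  [0, 4, 1]
  [0, 0, 4]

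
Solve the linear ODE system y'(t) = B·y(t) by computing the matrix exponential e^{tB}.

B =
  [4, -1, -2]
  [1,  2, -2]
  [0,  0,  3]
e^{tB} =
  [t*exp(3*t) + exp(3*t), -t*exp(3*t), -2*t*exp(3*t)]
  [t*exp(3*t), -t*exp(3*t) + exp(3*t), -2*t*exp(3*t)]
  [0, 0, exp(3*t)]

Strategy: write B = P · J · P⁻¹ where J is a Jordan canonical form, so e^{tB} = P · e^{tJ} · P⁻¹, and e^{tJ} can be computed block-by-block.

B has Jordan form
J =
  [3, 1, 0]
  [0, 3, 0]
  [0, 0, 3]
(up to reordering of blocks).

Per-block formulas:
  For a 1×1 block at λ = 3: exp(t · [3]) = [e^(3t)].
  For a 2×2 Jordan block J_2(3): exp(t · J_2(3)) = e^(3t)·(I + t·N), where N is the 2×2 nilpotent shift.

After assembling e^{tJ} and conjugating by P, we get:

e^{tB} =
  [t*exp(3*t) + exp(3*t), -t*exp(3*t), -2*t*exp(3*t)]
  [t*exp(3*t), -t*exp(3*t) + exp(3*t), -2*t*exp(3*t)]
  [0, 0, exp(3*t)]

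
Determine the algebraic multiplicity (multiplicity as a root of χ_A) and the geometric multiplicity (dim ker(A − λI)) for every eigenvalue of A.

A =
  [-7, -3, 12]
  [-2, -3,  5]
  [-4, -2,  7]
λ = -1: alg = 3, geom = 1

Step 1 — factor the characteristic polynomial to read off the algebraic multiplicities:
  χ_A(x) = (x + 1)^3

Step 2 — compute geometric multiplicities via the rank-nullity identity g(λ) = n − rank(A − λI):
  rank(A − (-1)·I) = 2, so dim ker(A − (-1)·I) = n − 2 = 1

Summary:
  λ = -1: algebraic multiplicity = 3, geometric multiplicity = 1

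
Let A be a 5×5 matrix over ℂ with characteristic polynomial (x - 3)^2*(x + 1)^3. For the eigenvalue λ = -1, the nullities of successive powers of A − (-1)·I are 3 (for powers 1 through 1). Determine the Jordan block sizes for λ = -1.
Block sizes for λ = -1: [1, 1, 1]

From the dimensions of kernels of powers, the number of Jordan blocks of size at least j is d_j − d_{j−1} where d_j = dim ker(N^j) (with d_0 = 0). Computing the differences gives [3].
The number of blocks of size exactly k is (#blocks of size ≥ k) − (#blocks of size ≥ k + 1), so the partition is: 3 block(s) of size 1.
In nonincreasing order the block sizes are [1, 1, 1].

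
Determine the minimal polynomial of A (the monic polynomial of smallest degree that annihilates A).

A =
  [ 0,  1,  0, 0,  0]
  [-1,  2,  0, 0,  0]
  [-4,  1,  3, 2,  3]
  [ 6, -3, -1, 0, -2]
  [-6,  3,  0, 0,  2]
x^4 - 6*x^3 + 13*x^2 - 12*x + 4

The characteristic polynomial is χ_A(x) = (x - 2)^2*(x - 1)^3, so the eigenvalues are known. The minimal polynomial is
  m_A(x) = Π_λ (x − λ)^{k_λ}
where k_λ is the size of the *largest* Jordan block for λ (equivalently, the smallest k with (A − λI)^k v = 0 for every generalised eigenvector v of λ).

  λ = 1: largest Jordan block has size 2, contributing (x − 1)^2
  λ = 2: largest Jordan block has size 2, contributing (x − 2)^2

So m_A(x) = (x - 2)^2*(x - 1)^2 = x^4 - 6*x^3 + 13*x^2 - 12*x + 4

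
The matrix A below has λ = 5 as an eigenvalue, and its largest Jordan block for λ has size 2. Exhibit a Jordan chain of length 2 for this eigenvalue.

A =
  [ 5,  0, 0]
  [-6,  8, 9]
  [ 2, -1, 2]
A Jordan chain for λ = 5 of length 2:
v_1 = (0, -6, 2)ᵀ
v_2 = (1, 0, 0)ᵀ

Let N = A − (5)·I. We want v_2 with N^2 v_2 = 0 but N^1 v_2 ≠ 0; then v_{j-1} := N · v_j for j = 2, …, 2.

Pick v_2 = (1, 0, 0)ᵀ.
Then v_1 = N · v_2 = (0, -6, 2)ᵀ.

Sanity check: (A − (5)·I) v_1 = (0, 0, 0)ᵀ = 0. ✓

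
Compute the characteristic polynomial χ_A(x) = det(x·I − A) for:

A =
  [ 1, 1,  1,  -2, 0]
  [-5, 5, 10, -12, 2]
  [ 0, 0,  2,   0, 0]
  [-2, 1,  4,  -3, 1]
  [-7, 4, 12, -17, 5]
x^5 - 10*x^4 + 40*x^3 - 80*x^2 + 80*x - 32

Expanding det(x·I − A) (e.g. by cofactor expansion or by noting that A is similar to its Jordan form J, which has the same characteristic polynomial as A) gives
  χ_A(x) = x^5 - 10*x^4 + 40*x^3 - 80*x^2 + 80*x - 32
which factors as (x - 2)^5. The eigenvalues (with algebraic multiplicities) are λ = 2 with multiplicity 5.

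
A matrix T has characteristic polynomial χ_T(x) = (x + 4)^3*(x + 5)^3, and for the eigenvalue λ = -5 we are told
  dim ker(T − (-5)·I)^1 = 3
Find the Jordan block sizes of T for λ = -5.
Block sizes for λ = -5: [1, 1, 1]

From the dimensions of kernels of powers, the number of Jordan blocks of size at least j is d_j − d_{j−1} where d_j = dim ker(N^j) (with d_0 = 0). Computing the differences gives [3].
The number of blocks of size exactly k is (#blocks of size ≥ k) − (#blocks of size ≥ k + 1), so the partition is: 3 block(s) of size 1.
In nonincreasing order the block sizes are [1, 1, 1].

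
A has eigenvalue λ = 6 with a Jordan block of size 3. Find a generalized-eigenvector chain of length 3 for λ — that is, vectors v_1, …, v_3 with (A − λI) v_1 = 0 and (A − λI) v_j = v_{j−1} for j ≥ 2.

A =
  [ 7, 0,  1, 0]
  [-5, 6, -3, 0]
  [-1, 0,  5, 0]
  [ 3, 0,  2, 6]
A Jordan chain for λ = 6 of length 3:
v_1 = (0, -2, 0, 1)ᵀ
v_2 = (1, -5, -1, 3)ᵀ
v_3 = (1, 0, 0, 0)ᵀ

Let N = A − (6)·I. We want v_3 with N^3 v_3 = 0 but N^2 v_3 ≠ 0; then v_{j-1} := N · v_j for j = 3, …, 2.

Pick v_3 = (1, 0, 0, 0)ᵀ.
Then v_2 = N · v_3 = (1, -5, -1, 3)ᵀ.
Then v_1 = N · v_2 = (0, -2, 0, 1)ᵀ.

Sanity check: (A − (6)·I) v_1 = (0, 0, 0, 0)ᵀ = 0. ✓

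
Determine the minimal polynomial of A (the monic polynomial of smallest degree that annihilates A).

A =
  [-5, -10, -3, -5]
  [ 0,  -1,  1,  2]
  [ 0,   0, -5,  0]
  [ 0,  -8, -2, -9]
x^2 + 10*x + 25

The characteristic polynomial is χ_A(x) = (x + 5)^4, so the eigenvalues are known. The minimal polynomial is
  m_A(x) = Π_λ (x − λ)^{k_λ}
where k_λ is the size of the *largest* Jordan block for λ (equivalently, the smallest k with (A − λI)^k v = 0 for every generalised eigenvector v of λ).

  λ = -5: largest Jordan block has size 2, contributing (x + 5)^2

So m_A(x) = (x + 5)^2 = x^2 + 10*x + 25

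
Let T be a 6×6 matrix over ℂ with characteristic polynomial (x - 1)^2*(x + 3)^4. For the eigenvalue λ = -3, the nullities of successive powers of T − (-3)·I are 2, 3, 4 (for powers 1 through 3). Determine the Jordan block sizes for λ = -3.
Block sizes for λ = -3: [3, 1]

From the dimensions of kernels of powers, the number of Jordan blocks of size at least j is d_j − d_{j−1} where d_j = dim ker(N^j) (with d_0 = 0). Computing the differences gives [2, 1, 1].
The number of blocks of size exactly k is (#blocks of size ≥ k) − (#blocks of size ≥ k + 1), so the partition is: 1 block(s) of size 1, 1 block(s) of size 3.
In nonincreasing order the block sizes are [3, 1].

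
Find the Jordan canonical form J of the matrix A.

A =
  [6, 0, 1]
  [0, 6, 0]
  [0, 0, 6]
J_2(6) ⊕ J_1(6)

The characteristic polynomial is
  det(x·I − A) = x^3 - 18*x^2 + 108*x - 216 = (x - 6)^3

Eigenvalues and multiplicities (the geometric multiplicity of λ is n − rank(A − λI), which equals the number of Jordan blocks for λ):
  λ = 6: algebraic multiplicity = 3, geometric multiplicity = 2

Determining the block sizes for each eigenvalue:
  λ = 6: 2 blocks summing to 3 forces exactly one block of size 2 and the rest size 1 → block sizes [2, 1]

Assembling the blocks gives a Jordan form
J =
  [6, 1, 0]
  [0, 6, 0]
  [0, 0, 6]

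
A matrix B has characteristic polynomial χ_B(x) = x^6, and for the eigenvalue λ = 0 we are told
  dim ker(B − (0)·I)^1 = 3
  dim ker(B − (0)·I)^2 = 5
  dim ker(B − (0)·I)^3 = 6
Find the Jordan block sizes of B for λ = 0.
Block sizes for λ = 0: [3, 2, 1]

From the dimensions of kernels of powers, the number of Jordan blocks of size at least j is d_j − d_{j−1} where d_j = dim ker(N^j) (with d_0 = 0). Computing the differences gives [3, 2, 1].
The number of blocks of size exactly k is (#blocks of size ≥ k) − (#blocks of size ≥ k + 1), so the partition is: 1 block(s) of size 1, 1 block(s) of size 2, 1 block(s) of size 3.
In nonincreasing order the block sizes are [3, 2, 1].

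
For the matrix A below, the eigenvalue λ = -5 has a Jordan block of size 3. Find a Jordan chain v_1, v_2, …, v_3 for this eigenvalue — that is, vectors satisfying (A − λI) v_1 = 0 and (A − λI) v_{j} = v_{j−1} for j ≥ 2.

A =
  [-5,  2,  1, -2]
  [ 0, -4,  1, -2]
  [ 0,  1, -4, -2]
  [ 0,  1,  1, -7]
A Jordan chain for λ = -5 of length 3:
v_1 = (1, 0, 0, 0)ᵀ
v_2 = (2, 1, 1, 1)ᵀ
v_3 = (0, 1, 0, 0)ᵀ

Let N = A − (-5)·I. We want v_3 with N^3 v_3 = 0 but N^2 v_3 ≠ 0; then v_{j-1} := N · v_j for j = 3, …, 2.

Pick v_3 = (0, 1, 0, 0)ᵀ.
Then v_2 = N · v_3 = (2, 1, 1, 1)ᵀ.
Then v_1 = N · v_2 = (1, 0, 0, 0)ᵀ.

Sanity check: (A − (-5)·I) v_1 = (0, 0, 0, 0)ᵀ = 0. ✓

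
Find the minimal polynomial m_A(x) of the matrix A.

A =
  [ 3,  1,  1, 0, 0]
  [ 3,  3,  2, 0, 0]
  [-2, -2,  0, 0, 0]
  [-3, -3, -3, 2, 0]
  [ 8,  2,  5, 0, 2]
x^3 - 6*x^2 + 12*x - 8

The characteristic polynomial is χ_A(x) = (x - 2)^5, so the eigenvalues are known. The minimal polynomial is
  m_A(x) = Π_λ (x − λ)^{k_λ}
where k_λ is the size of the *largest* Jordan block for λ (equivalently, the smallest k with (A − λI)^k v = 0 for every generalised eigenvector v of λ).

  λ = 2: largest Jordan block has size 3, contributing (x − 2)^3

So m_A(x) = (x - 2)^3 = x^3 - 6*x^2 + 12*x - 8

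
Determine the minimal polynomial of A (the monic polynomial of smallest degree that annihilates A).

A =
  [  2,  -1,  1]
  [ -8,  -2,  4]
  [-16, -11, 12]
x^3 - 12*x^2 + 48*x - 64

The characteristic polynomial is χ_A(x) = (x - 4)^3, so the eigenvalues are known. The minimal polynomial is
  m_A(x) = Π_λ (x − λ)^{k_λ}
where k_λ is the size of the *largest* Jordan block for λ (equivalently, the smallest k with (A − λI)^k v = 0 for every generalised eigenvector v of λ).

  λ = 4: largest Jordan block has size 3, contributing (x − 4)^3

So m_A(x) = (x - 4)^3 = x^3 - 12*x^2 + 48*x - 64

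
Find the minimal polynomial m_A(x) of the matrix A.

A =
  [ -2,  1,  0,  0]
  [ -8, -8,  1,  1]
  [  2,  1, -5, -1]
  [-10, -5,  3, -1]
x^3 + 12*x^2 + 48*x + 64

The characteristic polynomial is χ_A(x) = (x + 4)^4, so the eigenvalues are known. The minimal polynomial is
  m_A(x) = Π_λ (x − λ)^{k_λ}
where k_λ is the size of the *largest* Jordan block for λ (equivalently, the smallest k with (A − λI)^k v = 0 for every generalised eigenvector v of λ).

  λ = -4: largest Jordan block has size 3, contributing (x + 4)^3

So m_A(x) = (x + 4)^3 = x^3 + 12*x^2 + 48*x + 64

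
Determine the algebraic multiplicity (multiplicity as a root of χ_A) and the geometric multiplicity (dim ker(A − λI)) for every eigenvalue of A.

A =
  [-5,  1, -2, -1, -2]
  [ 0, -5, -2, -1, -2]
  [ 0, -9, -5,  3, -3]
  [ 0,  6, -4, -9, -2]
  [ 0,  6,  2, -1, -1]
λ = -5: alg = 5, geom = 2

Step 1 — factor the characteristic polynomial to read off the algebraic multiplicities:
  χ_A(x) = (x + 5)^5

Step 2 — compute geometric multiplicities via the rank-nullity identity g(λ) = n − rank(A − λI):
  rank(A − (-5)·I) = 3, so dim ker(A − (-5)·I) = n − 3 = 2

Summary:
  λ = -5: algebraic multiplicity = 5, geometric multiplicity = 2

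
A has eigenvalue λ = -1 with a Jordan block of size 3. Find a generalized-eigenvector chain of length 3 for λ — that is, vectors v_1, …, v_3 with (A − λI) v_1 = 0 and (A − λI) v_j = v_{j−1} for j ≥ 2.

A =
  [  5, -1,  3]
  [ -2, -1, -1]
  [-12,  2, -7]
A Jordan chain for λ = -1 of length 3:
v_1 = (2, 0, -4)ᵀ
v_2 = (6, -2, -12)ᵀ
v_3 = (1, 0, 0)ᵀ

Let N = A − (-1)·I. We want v_3 with N^3 v_3 = 0 but N^2 v_3 ≠ 0; then v_{j-1} := N · v_j for j = 3, …, 2.

Pick v_3 = (1, 0, 0)ᵀ.
Then v_2 = N · v_3 = (6, -2, -12)ᵀ.
Then v_1 = N · v_2 = (2, 0, -4)ᵀ.

Sanity check: (A − (-1)·I) v_1 = (0, 0, 0)ᵀ = 0. ✓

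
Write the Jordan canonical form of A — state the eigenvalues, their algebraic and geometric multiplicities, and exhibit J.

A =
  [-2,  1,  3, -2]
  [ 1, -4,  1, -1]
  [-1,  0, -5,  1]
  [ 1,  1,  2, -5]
J_2(-4) ⊕ J_2(-4)

The characteristic polynomial is
  det(x·I − A) = x^4 + 16*x^3 + 96*x^2 + 256*x + 256 = (x + 4)^4

Eigenvalues and multiplicities (the geometric multiplicity of λ is n − rank(A − λI), which equals the number of Jordan blocks for λ):
  λ = -4: algebraic multiplicity = 4, geometric multiplicity = 2

Determining the block sizes for each eigenvalue:
  λ = -4: with am = 4 and gm = 2, the partition is not yet determined (e.g. several partitions of 4 into 2 parts exist). Let N = A − (-4)·I. Computing rank(N^1) = 2, rank(N^2) = 0; the number of blocks of size ≥ j is rank(N^{j−1}) − rank(N^j), giving [2, 2]. So we have 2 block(s) of size 2 → block sizes [2, 2]

Assembling the blocks gives a Jordan form
J =
  [-4,  1,  0,  0]
  [ 0, -4,  0,  0]
  [ 0,  0, -4,  1]
  [ 0,  0,  0, -4]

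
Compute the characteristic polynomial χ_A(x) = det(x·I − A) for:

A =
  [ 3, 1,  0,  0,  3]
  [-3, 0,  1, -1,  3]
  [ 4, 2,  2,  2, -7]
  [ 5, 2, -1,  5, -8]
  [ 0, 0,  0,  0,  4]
x^5 - 14*x^4 + 76*x^3 - 200*x^2 + 256*x - 128

Expanding det(x·I − A) (e.g. by cofactor expansion or by noting that A is similar to its Jordan form J, which has the same characteristic polynomial as A) gives
  χ_A(x) = x^5 - 14*x^4 + 76*x^3 - 200*x^2 + 256*x - 128
which factors as (x - 4)^2*(x - 2)^3. The eigenvalues (with algebraic multiplicities) are λ = 2 with multiplicity 3, λ = 4 with multiplicity 2.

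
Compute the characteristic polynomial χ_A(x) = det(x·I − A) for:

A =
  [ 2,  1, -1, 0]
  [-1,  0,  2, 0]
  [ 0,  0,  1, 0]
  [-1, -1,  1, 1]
x^4 - 4*x^3 + 6*x^2 - 4*x + 1

Expanding det(x·I − A) (e.g. by cofactor expansion or by noting that A is similar to its Jordan form J, which has the same characteristic polynomial as A) gives
  χ_A(x) = x^4 - 4*x^3 + 6*x^2 - 4*x + 1
which factors as (x - 1)^4. The eigenvalues (with algebraic multiplicities) are λ = 1 with multiplicity 4.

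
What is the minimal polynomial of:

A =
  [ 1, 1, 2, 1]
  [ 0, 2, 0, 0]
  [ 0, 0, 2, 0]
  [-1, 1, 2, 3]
x^2 - 4*x + 4

The characteristic polynomial is χ_A(x) = (x - 2)^4, so the eigenvalues are known. The minimal polynomial is
  m_A(x) = Π_λ (x − λ)^{k_λ}
where k_λ is the size of the *largest* Jordan block for λ (equivalently, the smallest k with (A − λI)^k v = 0 for every generalised eigenvector v of λ).

  λ = 2: largest Jordan block has size 2, contributing (x − 2)^2

So m_A(x) = (x - 2)^2 = x^2 - 4*x + 4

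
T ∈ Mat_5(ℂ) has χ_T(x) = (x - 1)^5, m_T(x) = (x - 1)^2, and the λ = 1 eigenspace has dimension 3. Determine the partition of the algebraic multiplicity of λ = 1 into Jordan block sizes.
Block sizes for λ = 1: [2, 2, 1]

Step 1 — from the characteristic polynomial, algebraic multiplicity of λ = 1 is 5. From dim ker(T − (1)·I) = 3, there are exactly 3 Jordan blocks for λ = 1.
Step 2 — from the minimal polynomial, the factor (x − 1)^2 tells us the largest block for λ = 1 has size 2.
Step 3 — with total size 5, 3 blocks, and largest block 2, the block sizes (in nonincreasing order) are [2, 2, 1].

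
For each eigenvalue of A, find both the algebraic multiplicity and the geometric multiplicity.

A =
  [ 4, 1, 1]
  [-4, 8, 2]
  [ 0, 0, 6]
λ = 6: alg = 3, geom = 2

Step 1 — factor the characteristic polynomial to read off the algebraic multiplicities:
  χ_A(x) = (x - 6)^3

Step 2 — compute geometric multiplicities via the rank-nullity identity g(λ) = n − rank(A − λI):
  rank(A − (6)·I) = 1, so dim ker(A − (6)·I) = n − 1 = 2

Summary:
  λ = 6: algebraic multiplicity = 3, geometric multiplicity = 2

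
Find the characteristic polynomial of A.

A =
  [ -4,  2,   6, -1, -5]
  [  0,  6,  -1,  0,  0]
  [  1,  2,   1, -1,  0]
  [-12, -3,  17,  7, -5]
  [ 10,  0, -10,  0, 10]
x^5 - 20*x^4 + 150*x^3 - 500*x^2 + 625*x

Expanding det(x·I − A) (e.g. by cofactor expansion or by noting that A is similar to its Jordan form J, which has the same characteristic polynomial as A) gives
  χ_A(x) = x^5 - 20*x^4 + 150*x^3 - 500*x^2 + 625*x
which factors as x*(x - 5)^4. The eigenvalues (with algebraic multiplicities) are λ = 0 with multiplicity 1, λ = 5 with multiplicity 4.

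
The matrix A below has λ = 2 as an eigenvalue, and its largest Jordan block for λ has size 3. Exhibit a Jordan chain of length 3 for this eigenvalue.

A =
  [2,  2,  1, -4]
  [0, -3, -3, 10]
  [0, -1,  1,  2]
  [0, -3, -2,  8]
A Jordan chain for λ = 2 of length 3:
v_1 = (1, -2, 0, -1)ᵀ
v_2 = (2, -5, -1, -3)ᵀ
v_3 = (0, 1, 0, 0)ᵀ

Let N = A − (2)·I. We want v_3 with N^3 v_3 = 0 but N^2 v_3 ≠ 0; then v_{j-1} := N · v_j for j = 3, …, 2.

Pick v_3 = (0, 1, 0, 0)ᵀ.
Then v_2 = N · v_3 = (2, -5, -1, -3)ᵀ.
Then v_1 = N · v_2 = (1, -2, 0, -1)ᵀ.

Sanity check: (A − (2)·I) v_1 = (0, 0, 0, 0)ᵀ = 0. ✓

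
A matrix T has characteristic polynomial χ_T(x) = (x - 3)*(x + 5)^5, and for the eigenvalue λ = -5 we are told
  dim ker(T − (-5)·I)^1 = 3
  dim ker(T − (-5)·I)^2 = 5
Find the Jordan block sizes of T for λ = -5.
Block sizes for λ = -5: [2, 2, 1]

From the dimensions of kernels of powers, the number of Jordan blocks of size at least j is d_j − d_{j−1} where d_j = dim ker(N^j) (with d_0 = 0). Computing the differences gives [3, 2].
The number of blocks of size exactly k is (#blocks of size ≥ k) − (#blocks of size ≥ k + 1), so the partition is: 1 block(s) of size 1, 2 block(s) of size 2.
In nonincreasing order the block sizes are [2, 2, 1].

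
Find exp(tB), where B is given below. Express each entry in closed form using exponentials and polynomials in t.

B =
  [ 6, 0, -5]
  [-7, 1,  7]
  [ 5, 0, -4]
e^{tB} =
  [5*t*exp(t) + exp(t), 0, -5*t*exp(t)]
  [-7*t*exp(t), exp(t), 7*t*exp(t)]
  [5*t*exp(t), 0, -5*t*exp(t) + exp(t)]

Strategy: write B = P · J · P⁻¹ where J is a Jordan canonical form, so e^{tB} = P · e^{tJ} · P⁻¹, and e^{tJ} can be computed block-by-block.

B has Jordan form
J =
  [1, 1, 0]
  [0, 1, 0]
  [0, 0, 1]
(up to reordering of blocks).

Per-block formulas:
  For a 1×1 block at λ = 1: exp(t · [1]) = [e^(1t)].
  For a 2×2 Jordan block J_2(1): exp(t · J_2(1)) = e^(1t)·(I + t·N), where N is the 2×2 nilpotent shift.

After assembling e^{tJ} and conjugating by P, we get:

e^{tB} =
  [5*t*exp(t) + exp(t), 0, -5*t*exp(t)]
  [-7*t*exp(t), exp(t), 7*t*exp(t)]
  [5*t*exp(t), 0, -5*t*exp(t) + exp(t)]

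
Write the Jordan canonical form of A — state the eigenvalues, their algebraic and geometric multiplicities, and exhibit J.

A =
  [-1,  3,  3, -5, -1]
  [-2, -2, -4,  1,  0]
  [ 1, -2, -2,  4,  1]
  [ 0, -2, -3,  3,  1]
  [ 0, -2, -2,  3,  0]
J_2(-1) ⊕ J_3(0)

The characteristic polynomial is
  det(x·I − A) = x^5 + 2*x^4 + x^3 = x^3*(x + 1)^2

Eigenvalues and multiplicities (the geometric multiplicity of λ is n − rank(A − λI), which equals the number of Jordan blocks for λ):
  λ = -1: algebraic multiplicity = 2, geometric multiplicity = 1
  λ = 0: algebraic multiplicity = 3, geometric multiplicity = 1

Determining the block sizes for each eigenvalue:
  λ = -1: one block (gm = 1), so the single block has size am = 2 → block sizes [2]
  λ = 0: one block (gm = 1), so the single block has size am = 3 → block sizes [3]

Assembling the blocks gives a Jordan form
J =
  [-1,  1, 0, 0, 0]
  [ 0, -1, 0, 0, 0]
  [ 0,  0, 0, 1, 0]
  [ 0,  0, 0, 0, 1]
  [ 0,  0, 0, 0, 0]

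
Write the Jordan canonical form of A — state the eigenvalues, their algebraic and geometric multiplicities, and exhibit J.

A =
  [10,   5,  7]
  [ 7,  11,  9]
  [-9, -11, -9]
J_3(4)

The characteristic polynomial is
  det(x·I − A) = x^3 - 12*x^2 + 48*x - 64 = (x - 4)^3

Eigenvalues and multiplicities (the geometric multiplicity of λ is n − rank(A − λI), which equals the number of Jordan blocks for λ):
  λ = 4: algebraic multiplicity = 3, geometric multiplicity = 1

Determining the block sizes for each eigenvalue:
  λ = 4: one block (gm = 1), so the single block has size am = 3 → block sizes [3]

Assembling the blocks gives a Jordan form
J =
  [4, 1, 0]
  [0, 4, 1]
  [0, 0, 4]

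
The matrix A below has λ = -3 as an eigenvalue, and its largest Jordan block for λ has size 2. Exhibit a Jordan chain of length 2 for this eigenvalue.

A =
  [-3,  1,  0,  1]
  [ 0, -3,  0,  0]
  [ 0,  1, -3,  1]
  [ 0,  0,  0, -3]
A Jordan chain for λ = -3 of length 2:
v_1 = (1, 0, 1, 0)ᵀ
v_2 = (0, 1, 0, 0)ᵀ

Let N = A − (-3)·I. We want v_2 with N^2 v_2 = 0 but N^1 v_2 ≠ 0; then v_{j-1} := N · v_j for j = 2, …, 2.

Pick v_2 = (0, 1, 0, 0)ᵀ.
Then v_1 = N · v_2 = (1, 0, 1, 0)ᵀ.

Sanity check: (A − (-3)·I) v_1 = (0, 0, 0, 0)ᵀ = 0. ✓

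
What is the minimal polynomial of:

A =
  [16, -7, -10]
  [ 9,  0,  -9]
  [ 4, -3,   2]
x^3 - 18*x^2 + 108*x - 216

The characteristic polynomial is χ_A(x) = (x - 6)^3, so the eigenvalues are known. The minimal polynomial is
  m_A(x) = Π_λ (x − λ)^{k_λ}
where k_λ is the size of the *largest* Jordan block for λ (equivalently, the smallest k with (A − λI)^k v = 0 for every generalised eigenvector v of λ).

  λ = 6: largest Jordan block has size 3, contributing (x − 6)^3

So m_A(x) = (x - 6)^3 = x^3 - 18*x^2 + 108*x - 216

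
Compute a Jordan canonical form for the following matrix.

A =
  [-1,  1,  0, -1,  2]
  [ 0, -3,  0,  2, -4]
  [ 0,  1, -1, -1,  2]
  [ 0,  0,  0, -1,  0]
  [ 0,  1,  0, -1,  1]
J_2(-1) ⊕ J_1(-1) ⊕ J_1(-1) ⊕ J_1(-1)

The characteristic polynomial is
  det(x·I − A) = x^5 + 5*x^4 + 10*x^3 + 10*x^2 + 5*x + 1 = (x + 1)^5

Eigenvalues and multiplicities (the geometric multiplicity of λ is n − rank(A − λI), which equals the number of Jordan blocks for λ):
  λ = -1: algebraic multiplicity = 5, geometric multiplicity = 4

Determining the block sizes for each eigenvalue:
  λ = -1: 4 blocks summing to 5 forces exactly one block of size 2 and the rest size 1 → block sizes [2, 1, 1, 1]

Assembling the blocks gives a Jordan form
J =
  [-1,  1,  0,  0,  0]
  [ 0, -1,  0,  0,  0]
  [ 0,  0, -1,  0,  0]
  [ 0,  0,  0, -1,  0]
  [ 0,  0,  0,  0, -1]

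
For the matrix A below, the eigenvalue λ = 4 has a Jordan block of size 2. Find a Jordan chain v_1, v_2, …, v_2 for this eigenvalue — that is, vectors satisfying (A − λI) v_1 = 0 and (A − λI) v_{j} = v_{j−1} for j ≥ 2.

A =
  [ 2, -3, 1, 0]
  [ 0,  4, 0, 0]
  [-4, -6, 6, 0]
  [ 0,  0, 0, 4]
A Jordan chain for λ = 4 of length 2:
v_1 = (-2, 0, -4, 0)ᵀ
v_2 = (1, 0, 0, 0)ᵀ

Let N = A − (4)·I. We want v_2 with N^2 v_2 = 0 but N^1 v_2 ≠ 0; then v_{j-1} := N · v_j for j = 2, …, 2.

Pick v_2 = (1, 0, 0, 0)ᵀ.
Then v_1 = N · v_2 = (-2, 0, -4, 0)ᵀ.

Sanity check: (A − (4)·I) v_1 = (0, 0, 0, 0)ᵀ = 0. ✓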